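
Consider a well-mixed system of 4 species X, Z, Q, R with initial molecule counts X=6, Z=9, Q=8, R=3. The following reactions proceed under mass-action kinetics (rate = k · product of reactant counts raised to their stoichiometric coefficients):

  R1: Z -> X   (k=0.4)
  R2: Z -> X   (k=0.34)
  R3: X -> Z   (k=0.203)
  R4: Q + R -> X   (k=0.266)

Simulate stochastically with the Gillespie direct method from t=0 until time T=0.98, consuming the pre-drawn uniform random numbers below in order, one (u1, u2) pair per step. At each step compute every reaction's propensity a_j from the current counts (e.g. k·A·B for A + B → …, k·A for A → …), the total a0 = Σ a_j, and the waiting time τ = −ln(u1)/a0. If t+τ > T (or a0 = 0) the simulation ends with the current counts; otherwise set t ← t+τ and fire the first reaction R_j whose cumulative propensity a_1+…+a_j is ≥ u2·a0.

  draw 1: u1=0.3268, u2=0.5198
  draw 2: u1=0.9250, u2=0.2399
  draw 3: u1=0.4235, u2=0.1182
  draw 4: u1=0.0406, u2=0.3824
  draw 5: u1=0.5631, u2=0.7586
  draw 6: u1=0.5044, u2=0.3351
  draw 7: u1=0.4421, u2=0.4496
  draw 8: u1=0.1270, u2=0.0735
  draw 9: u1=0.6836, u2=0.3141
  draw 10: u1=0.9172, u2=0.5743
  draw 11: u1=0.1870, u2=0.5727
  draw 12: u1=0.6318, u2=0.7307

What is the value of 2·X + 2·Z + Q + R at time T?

Value at T = 41

Check how each reaction changes W = 2·X + 2·Z + Q + R (weight of products minus weight of reactants):
R1: Z -> X: (2·1) − (2·1) = 2 − 2 = 0
R2: Z -> X: (2·1) − (2·1) = 2 − 2 = 0
R3: X -> Z: (2·1) − (2·1) = 2 − 2 = 0
R4: Q + R -> X: (2·1) − (1·1 + 1·1) = 2 − 2 = 0
Every reaction leaves W unchanged, so W is conserved and no simulation is needed: W(T) = W(0) = 2·6 + 2·9 + 8 + 3 = 41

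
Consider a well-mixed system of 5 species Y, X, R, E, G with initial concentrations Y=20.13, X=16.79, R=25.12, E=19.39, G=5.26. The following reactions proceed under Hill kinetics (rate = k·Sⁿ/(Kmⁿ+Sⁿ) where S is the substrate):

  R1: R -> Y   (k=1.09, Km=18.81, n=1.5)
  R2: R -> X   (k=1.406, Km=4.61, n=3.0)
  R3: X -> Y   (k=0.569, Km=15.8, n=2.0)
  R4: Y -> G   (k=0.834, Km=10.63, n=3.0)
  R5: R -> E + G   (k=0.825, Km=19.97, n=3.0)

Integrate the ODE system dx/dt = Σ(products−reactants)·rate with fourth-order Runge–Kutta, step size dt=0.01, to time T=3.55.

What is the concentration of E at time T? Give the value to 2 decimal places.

E at T = 20.92

RK4 with dt=0.01: 355 steps to T=3.55. Trajectory (selected grid times):
t=0.00: Y=20.13 X=16.79 R=25.12 E=19.39 G=5.26
t=0.39: Y=20.22 X=17.22 R=24.11 E=19.60 G=5.75
t=0.79: Y=20.31 X=17.65 R=23.09 E=19.81 G=6.25
t=1.18: Y=20.39 X=18.07 R=22.12 E=20.00 G=6.73
t=1.58: Y=20.47 X=18.49 R=21.13 E=20.18 G=7.20
t=1.97: Y=20.54 X=18.91 R=20.20 E=20.35 G=7.66
t=2.37: Y=20.61 X=19.33 R=19.25 E=20.51 G=8.11
t=2.76: Y=20.67 X=19.73 R=18.35 E=20.66 G=8.54
t=3.16: Y=20.72 X=20.15 R=17.45 E=20.80 G=8.98
t=3.55: Y=20.77 X=20.55 R=16.59 E=20.92 G=9.39
Read off E at T=3.55: 20.92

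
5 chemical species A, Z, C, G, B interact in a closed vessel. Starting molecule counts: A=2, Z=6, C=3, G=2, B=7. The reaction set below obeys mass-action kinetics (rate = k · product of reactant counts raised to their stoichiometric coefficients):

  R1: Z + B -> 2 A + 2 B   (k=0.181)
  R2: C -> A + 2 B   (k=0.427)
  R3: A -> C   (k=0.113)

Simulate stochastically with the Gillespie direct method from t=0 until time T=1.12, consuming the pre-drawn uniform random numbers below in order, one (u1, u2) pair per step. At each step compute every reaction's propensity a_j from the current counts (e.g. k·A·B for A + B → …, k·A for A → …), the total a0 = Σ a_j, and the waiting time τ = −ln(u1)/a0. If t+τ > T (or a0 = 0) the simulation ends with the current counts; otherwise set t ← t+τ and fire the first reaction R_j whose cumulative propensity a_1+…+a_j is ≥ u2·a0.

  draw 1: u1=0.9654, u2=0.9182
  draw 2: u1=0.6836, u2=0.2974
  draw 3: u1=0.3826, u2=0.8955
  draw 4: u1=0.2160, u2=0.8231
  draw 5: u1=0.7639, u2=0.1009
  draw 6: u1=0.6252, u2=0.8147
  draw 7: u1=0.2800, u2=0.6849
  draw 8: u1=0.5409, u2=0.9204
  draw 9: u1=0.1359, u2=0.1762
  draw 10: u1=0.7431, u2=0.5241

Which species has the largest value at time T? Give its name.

Dominant species at T: B

t=0.000: A=2 Z=6 C=3 G=2 B=7
Draw 1: a1=7.602, a2=1.281, a3=0.226, a0=9.109; τ=−ln(0.9654)/9.109=0.004 → t=0.004; u2·a0=0.9182·9.109=8.364; a1=7.602 < 8.364 ≤ a1+a2=8.883 → R2 fires; A=3 Z=6 C=2 G=2 B=9
Draw 2: a1=9.774, a2=0.854, a3=0.339, a0=10.967; τ=−ln(0.6836)/10.967=0.035 → t=0.039; u2·a0=0.2974·10.967=3.262 ≤ a1=9.774 → R1 fires; A=5 Z=5 C=2 G=2 B=10
Draw 3: a1=9.050, a2=0.854, a3=0.565, a0=10.469; τ=−ln(0.3826)/10.469=0.092 → t=0.130; u2·a0=0.8955·10.469=9.375; a1=9.050 < 9.375 ≤ a1+a2=9.904 → R2 fires; A=6 Z=5 C=1 G=2 B=12
Draw 4: a1=10.860, a2=0.427, a3=0.678, a0=11.965; τ=−ln(0.2160)/11.965=0.128 → t=0.258; u2·a0=0.8231·11.965=9.848 ≤ a1=10.860 → R1 fires; A=8 Z=4 C=1 G=2 B=13
Draw 5: a1=9.412, a2=0.427, a3=0.904, a0=10.743; τ=−ln(0.7639)/10.743=0.025 → t=0.283; u2·a0=0.1009·10.743=1.084 ≤ a1=9.412 → R1 fires; A=10 Z=3 C=1 G=2 B=14
Draw 6: a1=7.602, a2=0.427, a3=1.130, a0=9.159; τ=−ln(0.6252)/9.159=0.051 → t=0.335; u2·a0=0.8147·9.159=7.462 ≤ a1=7.602 → R1 fires; A=12 Z=2 C=1 G=2 B=15
Draw 7: a1=5.430, a2=0.427, a3=1.356, a0=7.213; τ=−ln(0.2800)/7.213=0.176 → t=0.511; u2·a0=0.6849·7.213=4.940 ≤ a1=5.430 → R1 fires; A=14 Z=1 C=1 G=2 B=16
Draw 8: a1=2.896, a2=0.427, a3=1.582, a0=4.905; τ=−ln(0.5409)/4.905=0.125 → t=0.637; u2·a0=0.9204·4.905=4.515; a1+a2=3.323 < 4.515 ≤ a1+…+a3=4.905 → R3 fires; A=13 Z=1 C=2 G=2 B=16
Draw 9: a1=2.896, a2=0.854, a3=1.469, a0=5.219; τ=−ln(0.1359)/5.219=0.382 → t=1.019; u2·a0=0.1762·5.219=0.920 ≤ a1=2.896 → R1 fires; A=15 Z=0 C=2 G=2 B=17
Draw 10: a1=0.000, a2=0.854, a3=1.695, a0=2.549; τ=−ln(0.7431)/2.549=0.116 → t=1.135 > T=1.12: stop.
At T=1.12: A=15 Z=0 C=2 G=2 B=17; the largest is B.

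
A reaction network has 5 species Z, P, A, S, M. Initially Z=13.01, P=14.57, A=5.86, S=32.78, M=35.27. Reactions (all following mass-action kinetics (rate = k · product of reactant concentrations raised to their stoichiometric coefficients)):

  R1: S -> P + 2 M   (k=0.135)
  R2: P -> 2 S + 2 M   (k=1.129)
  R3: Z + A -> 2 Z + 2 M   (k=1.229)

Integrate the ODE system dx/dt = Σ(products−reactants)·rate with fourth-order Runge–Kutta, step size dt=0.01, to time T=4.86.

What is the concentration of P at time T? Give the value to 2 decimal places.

RK4 with dt=0.01: 486 steps to T=4.86. Trajectory (selected grid times):
t=0.00: Z=13.01 P=14.57 A=5.86 S=32.78 M=35.27
t=0.54: Z=18.87 P=10.09 A=0.00 S=44.60 M=67.38
t=1.08: Z=18.87 P=8.15 A=0.00 S=52.01 M=85.41
t=1.62: Z=18.87 P=7.44 A=0.00 S=57.43 M=102.83
t=2.16: Z=18.87 P=7.32 A=0.00 S=62.03 M=120.50
t=2.70: Z=18.87 P=7.49 A=0.00 S=66.36 M=138.87
t=3.24: Z=18.87 P=7.83 A=0.00 S=70.70 M=158.19
t=3.78: Z=18.87 P=8.25 A=0.00 S=75.17 M=178.61
t=4.32: Z=18.87 P=8.72 A=0.00 S=79.86 M=200.25
t=4.86: Z=18.87 P=9.25 A=0.00 S=84.82 M=223.21
Read off P at T=4.86: 9.25

P at T = 9.25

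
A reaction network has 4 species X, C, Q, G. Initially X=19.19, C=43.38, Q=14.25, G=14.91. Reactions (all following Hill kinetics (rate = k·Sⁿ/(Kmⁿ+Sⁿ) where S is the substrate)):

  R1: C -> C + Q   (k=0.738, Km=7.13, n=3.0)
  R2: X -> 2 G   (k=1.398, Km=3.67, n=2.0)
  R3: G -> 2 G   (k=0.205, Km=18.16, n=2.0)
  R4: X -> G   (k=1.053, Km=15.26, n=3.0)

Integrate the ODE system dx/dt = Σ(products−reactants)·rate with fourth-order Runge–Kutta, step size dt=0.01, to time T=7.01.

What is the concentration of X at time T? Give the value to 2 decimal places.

RK4 with dt=0.01: 701 steps to T=7.01. Trajectory (selected grid times):
t=0.00: X=19.19 C=43.38 Q=14.25 G=14.91
t=0.78: X=17.62 C=43.38 Q=14.82 G=17.60
t=1.56: X=16.11 C=43.38 Q=15.40 G=20.24
t=2.34: X=14.66 C=43.38 Q=15.97 G=22.81
t=3.12: X=13.28 C=43.38 Q=16.54 G=25.31
t=3.89: X=12.00 C=43.38 Q=17.11 G=27.69
t=4.67: X=10.77 C=43.38 Q=17.68 G=30.02
t=5.45: X=9.62 C=43.38 Q=18.25 G=32.26
t=6.23: X=8.54 C=43.38 Q=18.83 G=34.40
t=7.01: X=7.53 C=43.38 Q=19.40 G=36.43
Read off X at T=7.01: 7.53

X at T = 7.53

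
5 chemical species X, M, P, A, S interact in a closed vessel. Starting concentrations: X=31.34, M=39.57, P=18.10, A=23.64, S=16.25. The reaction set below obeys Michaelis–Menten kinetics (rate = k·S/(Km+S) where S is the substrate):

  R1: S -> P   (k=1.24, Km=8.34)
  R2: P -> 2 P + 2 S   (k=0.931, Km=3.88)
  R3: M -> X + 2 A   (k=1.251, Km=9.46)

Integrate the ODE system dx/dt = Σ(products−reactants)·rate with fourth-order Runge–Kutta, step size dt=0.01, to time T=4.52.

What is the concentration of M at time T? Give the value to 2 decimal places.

M at T = 35.06

RK4 with dt=0.01: 452 steps to T=4.52. Trajectory (selected grid times):
t=0.00: X=31.34 M=39.57 P=18.10 A=23.64 S=16.25
t=0.50: X=31.84 M=39.07 P=18.90 A=24.65 S=16.61
t=1.00: X=32.35 M=38.56 P=19.70 A=25.65 S=16.97
t=1.51: X=32.86 M=38.05 P=20.52 A=26.68 S=17.34
t=2.01: X=33.36 M=37.55 P=21.33 A=27.68 S=17.71
t=2.51: X=33.86 M=37.05 P=22.15 A=28.68 S=18.07
t=3.01: X=34.36 M=36.55 P=22.97 A=29.67 S=18.44
t=3.52: X=34.86 M=36.05 P=23.82 A=30.68 S=18.82
t=4.02: X=35.36 M=35.55 P=24.65 A=31.67 S=19.19
t=4.52: X=35.85 M=35.06 P=25.49 A=32.66 S=19.56
Read off M at T=4.52: 35.06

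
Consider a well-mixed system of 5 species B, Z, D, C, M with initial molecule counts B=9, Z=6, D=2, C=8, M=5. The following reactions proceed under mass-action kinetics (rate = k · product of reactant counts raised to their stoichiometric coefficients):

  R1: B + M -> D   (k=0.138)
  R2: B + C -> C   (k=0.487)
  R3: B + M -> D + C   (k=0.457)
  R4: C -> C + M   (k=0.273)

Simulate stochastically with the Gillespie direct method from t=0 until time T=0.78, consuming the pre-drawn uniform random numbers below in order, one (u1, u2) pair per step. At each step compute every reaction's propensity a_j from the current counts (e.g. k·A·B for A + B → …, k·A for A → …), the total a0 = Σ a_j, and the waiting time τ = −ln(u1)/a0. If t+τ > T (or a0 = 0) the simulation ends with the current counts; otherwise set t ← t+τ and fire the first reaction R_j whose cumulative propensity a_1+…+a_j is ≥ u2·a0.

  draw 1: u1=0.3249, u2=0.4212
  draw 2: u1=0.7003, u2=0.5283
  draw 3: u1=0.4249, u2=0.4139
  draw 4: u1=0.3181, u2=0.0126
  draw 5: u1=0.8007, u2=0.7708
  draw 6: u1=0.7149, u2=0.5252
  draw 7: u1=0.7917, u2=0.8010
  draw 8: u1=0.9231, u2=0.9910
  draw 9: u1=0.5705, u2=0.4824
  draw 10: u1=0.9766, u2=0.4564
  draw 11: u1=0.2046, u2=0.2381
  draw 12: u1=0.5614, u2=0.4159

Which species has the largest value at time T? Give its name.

t=0.000: B=9 Z=6 D=2 C=8 M=5
Draw 1: a1=6.210, a2=35.064, a3=20.565, a4=2.184, a0=64.023; τ=−ln(0.3249)/64.023=0.018 → t=0.018; u2·a0=0.4212·64.023=26.966; a1=6.210 < 26.966 ≤ a1+a2=41.274 → R2 fires; B=8 Z=6 D=2 C=8 M=5
Draw 2: a1=5.520, a2=31.168, a3=18.280, a4=2.184, a0=57.152; τ=−ln(0.7003)/57.152=0.006 → t=0.024; u2·a0=0.5283·57.152=30.193; a1=5.520 < 30.193 ≤ a1+a2=36.688 → R2 fires; B=7 Z=6 D=2 C=8 M=5
Draw 3: a1=4.830, a2=27.272, a3=15.995, a4=2.184, a0=50.281; τ=−ln(0.4249)/50.281=0.017 → t=0.041; u2·a0=0.4139·50.281=20.811; a1=4.830 < 20.811 ≤ a1+a2=32.102 → R2 fires; B=6 Z=6 D=2 C=8 M=5
Draw 4: a1=4.140, a2=23.376, a3=13.710, a4=2.184, a0=43.410; τ=−ln(0.3181)/43.410=0.026 → t=0.067; u2·a0=0.0126·43.410=0.547 ≤ a1=4.140 → R1 fires; B=5 Z=6 D=3 C=8 M=4
Draw 5: a1=2.760, a2=19.480, a3=9.140, a4=2.184, a0=33.564; τ=−ln(0.8007)/33.564=0.007 → t=0.074; u2·a0=0.7708·33.564=25.871; a1+a2=22.240 < 25.871 ≤ a1+…+a3=31.380 → R3 fires; B=4 Z=6 D=4 C=9 M=3
Draw 6: a1=1.656, a2=17.532, a3=5.484, a4=2.457, a0=27.129; τ=−ln(0.7149)/27.129=0.012 → t=0.086; u2·a0=0.5252·27.129=14.248; a1=1.656 < 14.248 ≤ a1+a2=19.188 → R2 fires; B=3 Z=6 D=4 C=9 M=3
Draw 7: a1=1.242, a2=13.149, a3=4.113, a4=2.457, a0=20.961; τ=−ln(0.7917)/20.961=0.011 → t=0.097; u2·a0=0.8010·20.961=16.790; a1+a2=14.391 < 16.790 ≤ a1+…+a3=18.504 → R3 fires; B=2 Z=6 D=5 C=10 M=2
Draw 8: a1=0.552, a2=9.740, a3=1.828, a4=2.730, a0=14.850; τ=−ln(0.9231)/14.850=0.005 → t=0.103; u2·a0=0.9910·14.850=14.716; a1+…+a3=12.120 < 14.716 ≤ a1+…+a4=14.850 → R4 fires; B=2 Z=6 D=5 C=10 M=3
Draw 9: a1=0.828, a2=9.740, a3=2.742, a4=2.730, a0=16.040; τ=−ln(0.5705)/16.040=0.035 → t=0.138; u2·a0=0.4824·16.040=7.738; a1=0.828 < 7.738 ≤ a1+a2=10.568 → R2 fires; B=1 Z=6 D=5 C=10 M=3
Draw 10: a1=0.414, a2=4.870, a3=1.371, a4=2.730, a0=9.385; τ=−ln(0.9766)/9.385=0.003 → t=0.140; u2·a0=0.4564·9.385=4.283; a1=0.414 < 4.283 ≤ a1+a2=5.284 → R2 fires; B=0 Z=6 D=5 C=10 M=3
Draw 11: a1=0.000, a2=0.000, a3=0.000, a4=2.730, a0=2.730; τ=−ln(0.2046)/2.730=0.581 → t=0.721; u2·a0=0.2381·2.730=0.650; a1+…+a3=0.000 < 0.650 ≤ a1+…+a4=2.730 → R4 fires; B=0 Z=6 D=5 C=10 M=4
Draw 12: a1=0.000, a2=0.000, a3=0.000, a4=2.730, a0=2.730; τ=−ln(0.5614)/2.730=0.211 → t=0.933 > T=0.78: stop.
At T=0.78: B=0 Z=6 D=5 C=10 M=4; the largest is C.

Dominant species at T: C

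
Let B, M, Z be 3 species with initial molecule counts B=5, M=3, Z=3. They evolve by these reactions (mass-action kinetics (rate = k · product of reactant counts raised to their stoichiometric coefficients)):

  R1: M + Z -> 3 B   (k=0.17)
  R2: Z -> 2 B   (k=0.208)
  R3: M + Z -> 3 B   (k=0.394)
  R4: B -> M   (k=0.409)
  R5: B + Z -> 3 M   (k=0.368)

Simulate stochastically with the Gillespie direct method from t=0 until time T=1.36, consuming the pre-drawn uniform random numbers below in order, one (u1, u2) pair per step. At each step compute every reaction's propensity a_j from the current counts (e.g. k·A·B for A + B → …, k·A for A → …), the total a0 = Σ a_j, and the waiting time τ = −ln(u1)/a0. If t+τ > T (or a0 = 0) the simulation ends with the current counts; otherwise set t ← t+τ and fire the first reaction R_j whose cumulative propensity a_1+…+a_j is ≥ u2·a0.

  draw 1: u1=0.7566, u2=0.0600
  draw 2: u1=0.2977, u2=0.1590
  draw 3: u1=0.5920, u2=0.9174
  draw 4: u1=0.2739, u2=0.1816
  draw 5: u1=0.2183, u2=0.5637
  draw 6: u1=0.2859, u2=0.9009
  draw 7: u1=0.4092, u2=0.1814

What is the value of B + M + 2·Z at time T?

Check how each reaction changes W = B + M + 2·Z (weight of products minus weight of reactants):
R1: M + Z -> 3 B: (1·3) − (1·1 + 2·1) = 3 − 3 = 0
R2: Z -> 2 B: (1·2) − (2·1) = 2 − 2 = 0
R3: M + Z -> 3 B: (1·3) − (1·1 + 2·1) = 3 − 3 = 0
R4: B -> M: (1·1) − (1·1) = 1 − 1 = 0
R5: B + Z -> 3 M: (1·3) − (1·1 + 2·1) = 3 − 3 = 0
Every reaction leaves W unchanged, so W is conserved and no simulation is needed: W(T) = W(0) = 5 + 3 + 2·3 = 14

Value at T = 14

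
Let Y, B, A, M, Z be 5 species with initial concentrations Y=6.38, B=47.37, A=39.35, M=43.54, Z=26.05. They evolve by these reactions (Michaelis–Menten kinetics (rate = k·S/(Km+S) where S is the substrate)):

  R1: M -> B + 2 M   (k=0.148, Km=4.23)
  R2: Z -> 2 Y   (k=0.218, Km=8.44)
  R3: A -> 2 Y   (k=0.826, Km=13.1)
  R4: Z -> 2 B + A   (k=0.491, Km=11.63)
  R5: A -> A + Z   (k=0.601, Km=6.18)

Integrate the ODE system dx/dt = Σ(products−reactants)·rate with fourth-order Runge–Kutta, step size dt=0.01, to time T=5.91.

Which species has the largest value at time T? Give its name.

RK4 with dt=0.01: 591 steps to T=5.91. Trajectory (selected grid times):
t=0.00: Y=6.38 B=47.37 A=39.35 M=43.54 Z=26.05
t=0.66: Y=7.41 B=47.91 A=39.17 M=43.63 Z=26.06
t=1.31: Y=8.43 B=48.44 A=38.98 M=43.72 Z=26.07
t=1.97: Y=9.47 B=48.97 A=38.80 M=43.81 Z=26.08
t=2.63: Y=10.50 B=49.51 A=38.62 M=43.89 Z=26.09
t=3.28: Y=11.51 B=50.04 A=38.44 M=43.98 Z=26.10
t=3.94: Y=12.54 B=50.58 A=38.25 M=44.07 Z=26.11
t=4.60: Y=13.57 B=51.12 A=38.07 M=44.16 Z=26.11
t=5.25: Y=14.59 B=51.64 A=37.89 M=44.25 Z=26.12
t=5.91: Y=15.61 B=52.18 A=37.71 M=44.34 Z=26.13
At T=5.91: Y=15.61 B=52.18 A=37.71 M=44.34 Z=26.13; the largest is B.

Dominant species at T: B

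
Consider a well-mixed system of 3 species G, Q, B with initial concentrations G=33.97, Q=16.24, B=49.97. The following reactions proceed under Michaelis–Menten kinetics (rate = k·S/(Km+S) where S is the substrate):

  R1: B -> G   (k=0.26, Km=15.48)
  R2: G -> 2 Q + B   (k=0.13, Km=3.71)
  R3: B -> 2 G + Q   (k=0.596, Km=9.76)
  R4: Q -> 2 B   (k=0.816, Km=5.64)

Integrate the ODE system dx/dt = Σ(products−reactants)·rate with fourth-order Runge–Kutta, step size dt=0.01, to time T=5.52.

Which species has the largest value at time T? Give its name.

Dominant species at T: B

RK4 with dt=0.01: 552 steps to T=5.52. Trajectory (selected grid times):
t=0.00: G=33.97 Q=16.24 B=49.97
t=0.61: G=34.63 Q=16.32 B=50.36
t=1.23: G=35.30 Q=16.40 B=50.75
t=1.84: G=35.96 Q=16.48 B=51.13
t=2.45: G=36.62 Q=16.55 B=51.52
t=3.07: G=37.29 Q=16.63 B=51.91
t=3.68: G=37.95 Q=16.71 B=52.30
t=4.29: G=38.62 Q=16.79 B=52.69
t=4.91: G=39.29 Q=16.87 B=53.08
t=5.52: G=39.96 Q=16.95 B=53.47
At T=5.52: G=39.96 Q=16.95 B=53.47; the largest is B.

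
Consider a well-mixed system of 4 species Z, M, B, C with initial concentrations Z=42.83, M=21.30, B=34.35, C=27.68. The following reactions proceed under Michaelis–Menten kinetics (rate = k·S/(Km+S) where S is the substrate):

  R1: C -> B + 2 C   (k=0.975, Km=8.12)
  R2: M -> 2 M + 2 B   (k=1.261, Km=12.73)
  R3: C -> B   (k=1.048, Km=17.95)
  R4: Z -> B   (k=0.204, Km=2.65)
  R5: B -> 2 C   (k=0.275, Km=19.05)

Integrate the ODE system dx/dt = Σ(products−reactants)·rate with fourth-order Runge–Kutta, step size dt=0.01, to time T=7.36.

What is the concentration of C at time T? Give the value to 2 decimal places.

C at T = 31.35

RK4 with dt=0.01: 736 steps to T=7.36. Trajectory (selected grid times):
t=0.00: Z=42.83 M=21.30 B=34.35 C=27.68
t=0.82: Z=42.67 M=21.95 B=36.80 C=28.07
t=1.64: Z=42.52 M=22.61 B=39.27 C=28.47
t=2.45: Z=42.36 M=23.27 B=41.73 C=28.86
t=3.27: Z=42.20 M=23.94 B=44.23 C=29.27
t=4.09: Z=42.04 M=24.62 B=46.75 C=29.68
t=4.91: Z=41.89 M=25.30 B=49.28 C=30.09
t=5.72: Z=41.73 M=25.98 B=51.79 C=30.51
t=6.54: Z=41.57 M=26.68 B=54.35 C=30.93
t=7.36: Z=41.42 M=27.38 B=56.93 C=31.35
Read off C at T=7.36: 31.35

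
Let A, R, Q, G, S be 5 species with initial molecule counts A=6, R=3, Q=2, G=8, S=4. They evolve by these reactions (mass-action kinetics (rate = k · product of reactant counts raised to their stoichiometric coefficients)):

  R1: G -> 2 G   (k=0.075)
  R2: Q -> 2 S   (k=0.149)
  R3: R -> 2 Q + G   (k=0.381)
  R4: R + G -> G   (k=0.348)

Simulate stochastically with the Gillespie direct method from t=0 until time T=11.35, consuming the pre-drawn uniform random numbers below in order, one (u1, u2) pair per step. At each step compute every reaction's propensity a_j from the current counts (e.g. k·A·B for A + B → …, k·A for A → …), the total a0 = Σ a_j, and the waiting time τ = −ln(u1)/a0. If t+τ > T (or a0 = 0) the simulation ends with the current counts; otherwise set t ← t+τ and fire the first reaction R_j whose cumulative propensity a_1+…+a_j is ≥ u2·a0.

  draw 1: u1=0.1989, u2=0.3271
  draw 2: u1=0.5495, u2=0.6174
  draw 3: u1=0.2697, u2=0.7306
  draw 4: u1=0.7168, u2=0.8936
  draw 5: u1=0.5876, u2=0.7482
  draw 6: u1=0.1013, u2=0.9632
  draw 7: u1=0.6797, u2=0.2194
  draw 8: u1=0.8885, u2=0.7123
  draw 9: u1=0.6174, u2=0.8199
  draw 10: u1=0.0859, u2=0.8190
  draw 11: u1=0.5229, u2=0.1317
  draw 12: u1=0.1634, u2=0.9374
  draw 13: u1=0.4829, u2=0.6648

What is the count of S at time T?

t=0.000: A=6 R=3 Q=2 G=8 S=4
Draw 1: a1=0.600, a2=0.298, a3=1.143, a4=8.352, a0=10.393; τ=−ln(0.1989)/10.393=0.155 → t=0.155; u2·a0=0.3271·10.393=3.400; a1+…+a3=2.041 < 3.400 ≤ a1+…+a4=10.393 → R4 fires; A=6 R=2 Q=2 G=8 S=4
Draw 2: a1=0.600, a2=0.298, a3=0.762, a4=5.568, a0=7.228; τ=−ln(0.5495)/7.228=0.083 → t=0.238; u2·a0=0.6174·7.228=4.463; a1+…+a3=1.660 < 4.463 ≤ a1+…+a4=7.228 → R4 fires; A=6 R=1 Q=2 G=8 S=4
Draw 3: a1=0.600, a2=0.298, a3=0.381, a4=2.784, a0=4.063; τ=−ln(0.2697)/4.063=0.323 → t=0.561; u2·a0=0.7306·4.063=2.968; a1+…+a3=1.279 < 2.968 ≤ a1+…+a4=4.063 → R4 fires; A=6 R=0 Q=2 G=8 S=4
Draw 4: a1=0.600, a2=0.298, a3=0.000, a4=0.000, a0=0.898; τ=−ln(0.7168)/0.898=0.371 → t=0.932; u2·a0=0.8936·0.898=0.802; a1=0.600 < 0.802 ≤ a1+a2=0.898 → R2 fires; A=6 R=0 Q=1 G=8 S=6
Draw 5: a1=0.600, a2=0.149, a3=0.000, a4=0.000, a0=0.749; τ=−ln(0.5876)/0.749=0.710 → t=1.641; u2·a0=0.7482·0.749=0.560 ≤ a1=0.600 → R1 fires; A=6 R=0 Q=1 G=9 S=6
Draw 6: a1=0.675, a2=0.149, a3=0.000, a4=0.000, a0=0.824; τ=−ln(0.1013)/0.824=2.779 → t=4.420; u2·a0=0.9632·0.824=0.794; a1=0.675 < 0.794 ≤ a1+a2=0.824 → R2 fires; A=6 R=0 Q=0 G=9 S=8
Draw 7: a1=0.675, a2=0.000, a3=0.000, a4=0.000, a0=0.675; τ=−ln(0.6797)/0.675=0.572 → t=4.992; u2·a0=0.2194·0.675=0.148 ≤ a1=0.675 → R1 fires; A=6 R=0 Q=0 G=10 S=8
Draw 8: a1=0.750, a2=0.000, a3=0.000, a4=0.000, a0=0.750; τ=−ln(0.8885)/0.750=0.158 → t=5.150; u2·a0=0.7123·0.750=0.534 ≤ a1=0.750 → R1 fires; A=6 R=0 Q=0 G=11 S=8
Draw 9: a1=0.825, a2=0.000, a3=0.000, a4=0.000, a0=0.825; τ=−ln(0.6174)/0.825=0.585 → t=5.734; u2·a0=0.8199·0.825=0.676 ≤ a1=0.825 → R1 fires; A=6 R=0 Q=0 G=12 S=8
Draw 10: a1=0.900, a2=0.000, a3=0.000, a4=0.000, a0=0.900; τ=−ln(0.0859)/0.900=2.727 → t=8.462; u2·a0=0.8190·0.900=0.737 ≤ a1=0.900 → R1 fires; A=6 R=0 Q=0 G=13 S=8
Draw 11: a1=0.975, a2=0.000, a3=0.000, a4=0.000, a0=0.975; τ=−ln(0.5229)/0.975=0.665 → t=9.127; u2·a0=0.1317·0.975=0.128 ≤ a1=0.975 → R1 fires; A=6 R=0 Q=0 G=14 S=8
Draw 12: a1=1.050, a2=0.000, a3=0.000, a4=0.000, a0=1.050; τ=−ln(0.1634)/1.050=1.725 → t=10.852; u2·a0=0.9374·1.050=0.984 ≤ a1=1.050 → R1 fires; A=6 R=0 Q=0 G=15 S=8
Draw 13: a1=1.125, a2=0.000, a3=0.000, a4=0.000, a0=1.125; τ=−ln(0.4829)/1.125=0.647 → t=11.499 > T=11.35: stop.
Read off S at T=11.35: 8

S at T = 8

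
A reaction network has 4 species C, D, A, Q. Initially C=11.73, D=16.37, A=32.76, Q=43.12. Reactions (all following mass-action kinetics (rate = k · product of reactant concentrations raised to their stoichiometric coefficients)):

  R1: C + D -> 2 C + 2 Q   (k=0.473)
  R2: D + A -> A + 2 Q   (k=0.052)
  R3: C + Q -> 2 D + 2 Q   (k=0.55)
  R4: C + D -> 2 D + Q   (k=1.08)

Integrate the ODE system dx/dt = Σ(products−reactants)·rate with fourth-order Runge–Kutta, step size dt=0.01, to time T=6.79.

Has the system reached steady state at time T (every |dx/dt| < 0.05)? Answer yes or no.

Steady state at T: yes

RK4 with dt=0.01: 679 steps to T=6.79. Trajectory (selected grid times):
t=0.00: C=11.73 D=16.37 A=32.76 Q=43.12
t=0.75: C=0.00 D=10.23 A=32.76 Q=115.38
t=1.51: C=0.00 D=2.80 A=32.76 Q=130.23
t=2.26: C=0.00 D=0.78 A=32.76 Q=134.27
t=3.02: C=0.00 D=0.21 A=32.76 Q=135.40
t=3.77: C=0.00 D=0.06 A=32.76 Q=135.71
t=4.53: C=0.00 D=0.02 A=32.76 Q=135.80
t=5.28: C=0.00 D=0.00 A=32.76 Q=135.82
t=6.04: C=0.00 D=0.00 A=32.76 Q=135.83
t=6.79: C=0.00 D=0.00 A=32.76 Q=135.83
Rates at T: R1=0.0000, R2=0.0006, R3=0.0000, R4=0.0000
dx/dt at T (Σ net stoichiometry × rate): C=-0.0000, D=-0.0006, A=+0.0000, Q=+0.0012
Largest |dx/dt| is |+0.0012| (Q) < 0.05 → steady.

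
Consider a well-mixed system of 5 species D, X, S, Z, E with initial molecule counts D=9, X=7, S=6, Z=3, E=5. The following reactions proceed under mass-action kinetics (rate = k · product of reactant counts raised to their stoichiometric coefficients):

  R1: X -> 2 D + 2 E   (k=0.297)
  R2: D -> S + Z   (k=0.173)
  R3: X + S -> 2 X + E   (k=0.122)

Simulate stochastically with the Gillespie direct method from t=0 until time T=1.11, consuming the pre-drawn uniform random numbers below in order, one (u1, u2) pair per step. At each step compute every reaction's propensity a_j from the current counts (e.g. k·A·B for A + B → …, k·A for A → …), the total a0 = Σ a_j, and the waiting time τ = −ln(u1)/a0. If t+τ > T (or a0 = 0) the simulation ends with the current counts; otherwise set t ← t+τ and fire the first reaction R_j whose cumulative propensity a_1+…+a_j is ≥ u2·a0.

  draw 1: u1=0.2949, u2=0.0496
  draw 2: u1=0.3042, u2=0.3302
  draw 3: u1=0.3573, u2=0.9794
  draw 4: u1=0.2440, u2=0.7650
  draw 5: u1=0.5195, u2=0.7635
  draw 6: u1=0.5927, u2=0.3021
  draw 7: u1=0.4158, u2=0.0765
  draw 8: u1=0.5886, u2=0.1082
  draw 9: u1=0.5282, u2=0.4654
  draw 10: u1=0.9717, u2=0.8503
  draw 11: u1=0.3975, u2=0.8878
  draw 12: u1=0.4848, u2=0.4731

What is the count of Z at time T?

Z at T = 5

t=0.000: D=9 X=7 S=6 Z=3 E=5
Draw 1: a1=2.079, a2=1.557, a3=5.124, a0=8.760; τ=−ln(0.2949)/8.760=0.139 → t=0.139; u2·a0=0.0496·8.760=0.434 ≤ a1=2.079 → R1 fires; D=11 X=6 S=6 Z=3 E=7
Draw 2: a1=1.782, a2=1.903, a3=4.392, a0=8.077; τ=−ln(0.3042)/8.077=0.147 → t=0.287; u2·a0=0.3302·8.077=2.667; a1=1.782 < 2.667 ≤ a1+a2=3.685 → R2 fires; D=10 X=6 S=7 Z=4 E=7
Draw 3: a1=1.782, a2=1.730, a3=5.124, a0=8.636; τ=−ln(0.3573)/8.636=0.119 → t=0.406; u2·a0=0.9794·8.636=8.458; a1+a2=3.512 < 8.458 ≤ a1+…+a3=8.636 → R3 fires; D=10 X=7 S=6 Z=4 E=8
Draw 4: a1=2.079, a2=1.730, a3=5.124, a0=8.933; τ=−ln(0.2440)/8.933=0.158 → t=0.564; u2·a0=0.7650·8.933=6.834; a1+a2=3.809 < 6.834 ≤ a1+…+a3=8.933 → R3 fires; D=10 X=8 S=5 Z=4 E=9
Draw 5: a1=2.376, a2=1.730, a3=4.880, a0=8.986; τ=−ln(0.5195)/8.986=0.073 → t=0.637; u2·a0=0.7635·8.986=6.861; a1+a2=4.106 < 6.861 ≤ a1+…+a3=8.986 → R3 fires; D=10 X=9 S=4 Z=4 E=10
Draw 6: a1=2.673, a2=1.730, a3=4.392, a0=8.795; τ=−ln(0.5927)/8.795=0.059 → t=0.696; u2·a0=0.3021·8.795=2.657 ≤ a1=2.673 → R1 fires; D=12 X=8 S=4 Z=4 E=12
Draw 7: a1=2.376, a2=2.076, a3=3.904, a0=8.356; τ=−ln(0.4158)/8.356=0.105 → t=0.801; u2·a0=0.0765·8.356=0.639 ≤ a1=2.376 → R1 fires; D=14 X=7 S=4 Z=4 E=14
Draw 8: a1=2.079, a2=2.422, a3=3.416, a0=7.917; τ=−ln(0.5886)/7.917=0.067 → t=0.868; u2·a0=0.1082·7.917=0.857 ≤ a1=2.079 → R1 fires; D=16 X=6 S=4 Z=4 E=16
Draw 9: a1=1.782, a2=2.768, a3=2.928, a0=7.478; τ=−ln(0.5282)/7.478=0.085 → t=0.953; u2·a0=0.4654·7.478=3.480; a1=1.782 < 3.480 ≤ a1+a2=4.550 → R2 fires; D=15 X=6 S=5 Z=5 E=16
Draw 10: a1=1.782, a2=2.595, a3=3.660, a0=8.037; τ=−ln(0.9717)/8.037=0.004 → t=0.957; u2·a0=0.8503·8.037=6.834; a1+a2=4.377 < 6.834 ≤ a1+…+a3=8.037 → R3 fires; D=15 X=7 S=4 Z=5 E=17
Draw 11: a1=2.079, a2=2.595, a3=3.416, a0=8.090; τ=−ln(0.3975)/8.090=0.114 → t=1.071; u2·a0=0.8878·8.090=7.182; a1+a2=4.674 < 7.182 ≤ a1+…+a3=8.090 → R3 fires; D=15 X=8 S=3 Z=5 E=18
Draw 12: a1=2.376, a2=2.595, a3=2.928, a0=7.899; τ=−ln(0.4848)/7.899=0.092 → t=1.163 > T=1.11: stop.
Read off Z at T=1.11: 5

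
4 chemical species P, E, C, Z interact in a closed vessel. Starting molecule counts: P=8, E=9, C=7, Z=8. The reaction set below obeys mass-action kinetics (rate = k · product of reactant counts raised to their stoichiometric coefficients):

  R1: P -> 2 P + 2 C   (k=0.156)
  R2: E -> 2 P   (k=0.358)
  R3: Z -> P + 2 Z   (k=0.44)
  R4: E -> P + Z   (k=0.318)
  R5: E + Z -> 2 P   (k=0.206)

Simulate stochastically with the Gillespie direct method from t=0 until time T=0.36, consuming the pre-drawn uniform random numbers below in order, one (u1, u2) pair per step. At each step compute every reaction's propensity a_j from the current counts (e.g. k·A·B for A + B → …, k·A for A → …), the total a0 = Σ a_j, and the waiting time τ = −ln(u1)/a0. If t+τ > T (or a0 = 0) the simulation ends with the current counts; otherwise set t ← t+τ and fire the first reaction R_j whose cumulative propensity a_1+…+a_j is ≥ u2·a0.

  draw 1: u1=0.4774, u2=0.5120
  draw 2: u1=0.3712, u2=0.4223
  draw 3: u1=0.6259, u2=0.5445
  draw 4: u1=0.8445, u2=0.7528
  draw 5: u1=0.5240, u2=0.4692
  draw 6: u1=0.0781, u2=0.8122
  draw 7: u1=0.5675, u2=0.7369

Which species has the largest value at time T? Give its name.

t=0.000: P=8 E=9 C=7 Z=8
Draw 1: a1=1.248, a2=3.222, a3=3.520, a4=2.862, a5=14.832, a0=25.684; τ=−ln(0.4774)/25.684=0.029 → t=0.029; u2·a0=0.5120·25.684=13.150; a1+…+a4=10.852 < 13.150 ≤ a1+…+a5=25.684 → R5 fires; P=10 E=8 C=7 Z=7
Draw 2: a1=1.560, a2=2.864, a3=3.080, a4=2.544, a5=11.536, a0=21.584; τ=−ln(0.3712)/21.584=0.046 → t=0.075; u2·a0=0.4223·21.584=9.115; a1+…+a3=7.504 < 9.115 ≤ a1+…+a4=10.048 → R4 fires; P=11 E=7 C=7 Z=8
Draw 3: a1=1.716, a2=2.506, a3=3.520, a4=2.226, a5=11.536, a0=21.504; τ=−ln(0.6259)/21.504=0.022 → t=0.096; u2·a0=0.5445·21.504=11.709; a1+…+a4=9.968 < 11.709 ≤ a1+…+a5=21.504 → R5 fires; P=13 E=6 C=7 Z=7
Draw 4: a1=2.028, a2=2.148, a3=3.080, a4=1.908, a5=8.652, a0=17.816; τ=−ln(0.8445)/17.816=0.009 → t=0.106; u2·a0=0.7528·17.816=13.412; a1+…+a4=9.164 < 13.412 ≤ a1+…+a5=17.816 → R5 fires; P=15 E=5 C=7 Z=6
Draw 5: a1=2.340, a2=1.790, a3=2.640, a4=1.590, a5=6.180, a0=14.540; τ=−ln(0.5240)/14.540=0.044 → t=0.150; u2·a0=0.4692·14.540=6.822; a1+…+a3=6.770 < 6.822 ≤ a1+…+a4=8.360 → R4 fires; P=16 E=4 C=7 Z=7
Draw 6: a1=2.496, a2=1.432, a3=3.080, a4=1.272, a5=5.768, a0=14.048; τ=−ln(0.0781)/14.048=0.182 → t=0.332; u2·a0=0.8122·14.048=11.410; a1+…+a4=8.280 < 11.410 ≤ a1+…+a5=14.048 → R5 fires; P=18 E=3 C=7 Z=6
Draw 7: a1=2.808, a2=1.074, a3=2.640, a4=0.954, a5=3.708, a0=11.184; τ=−ln(0.5675)/11.184=0.051 → t=0.383 > T=0.36: stop.
At T=0.36: P=18 E=3 C=7 Z=6; the largest is P.

Dominant species at T: P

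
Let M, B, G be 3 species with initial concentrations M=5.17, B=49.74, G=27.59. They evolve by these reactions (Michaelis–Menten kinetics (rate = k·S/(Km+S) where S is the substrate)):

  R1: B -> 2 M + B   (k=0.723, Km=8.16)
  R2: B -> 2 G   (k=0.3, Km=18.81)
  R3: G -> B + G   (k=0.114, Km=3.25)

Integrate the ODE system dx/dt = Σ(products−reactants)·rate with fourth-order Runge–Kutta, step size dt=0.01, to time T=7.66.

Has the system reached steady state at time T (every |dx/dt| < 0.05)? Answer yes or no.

RK4 with dt=0.01: 766 steps to T=7.66. Trajectory (selected grid times):
t=0.00: M=5.17 B=49.74 G=27.59
t=0.85: M=6.23 B=49.64 G=27.96
t=1.70: M=7.28 B=49.54 G=28.33
t=2.55: M=8.34 B=49.45 G=28.70
t=3.40: M=9.39 B=49.35 G=29.07
t=4.26: M=10.46 B=49.25 G=29.44
t=5.11: M=11.51 B=49.15 G=29.81
t=5.96: M=12.57 B=49.06 G=30.18
t=6.81: M=13.62 B=48.96 G=30.55
t=7.66: M=14.67 B=48.86 G=30.92
Rates at T: R1=0.6195, R2=0.2166, R3=0.1032
dx/dt at T (Σ net stoichiometry × rate): M=+1.2391, B=-0.1135, G=+0.4332
Largest |dx/dt| is |+1.2391| (M) ≥ 0.05 → not steady.

Steady state at T: no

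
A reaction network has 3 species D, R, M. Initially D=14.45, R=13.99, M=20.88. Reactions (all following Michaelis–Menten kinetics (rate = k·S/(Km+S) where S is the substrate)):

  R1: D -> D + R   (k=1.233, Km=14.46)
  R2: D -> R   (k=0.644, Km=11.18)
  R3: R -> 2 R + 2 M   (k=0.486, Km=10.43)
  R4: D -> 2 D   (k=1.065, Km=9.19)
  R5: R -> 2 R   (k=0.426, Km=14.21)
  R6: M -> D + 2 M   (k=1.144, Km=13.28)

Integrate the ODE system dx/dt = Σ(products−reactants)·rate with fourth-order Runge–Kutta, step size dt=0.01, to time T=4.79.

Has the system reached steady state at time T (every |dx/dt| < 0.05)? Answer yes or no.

RK4 with dt=0.01: 479 steps to T=4.79. Trajectory (selected grid times):
t=0.00: D=14.45 R=13.99 M=20.88
t=0.53: D=14.98 R=14.78 M=21.55
t=1.06: D=15.51 R=15.58 M=22.23
t=1.60: D=16.06 R=16.41 M=22.94
t=2.13: D=16.60 R=17.24 M=23.64
t=2.66: D=17.15 R=18.08 M=24.36
t=3.19: D=17.71 R=18.94 M=25.08
t=3.73: D=18.28 R=19.83 M=25.83
t=4.26: D=18.85 R=20.71 M=26.57
t=4.79: D=19.42 R=21.61 M=27.32
Rates at T: R1=0.7068, R2=0.4087, R3=0.3278, R4=0.7229, R5=0.2570, R6=0.7698
dx/dt at T (Σ net stoichiometry × rate): D=+1.0840, R=+1.7002, M=+1.4254
Largest |dx/dt| is |+1.7002| (R) ≥ 0.05 → not steady.

Steady state at T: no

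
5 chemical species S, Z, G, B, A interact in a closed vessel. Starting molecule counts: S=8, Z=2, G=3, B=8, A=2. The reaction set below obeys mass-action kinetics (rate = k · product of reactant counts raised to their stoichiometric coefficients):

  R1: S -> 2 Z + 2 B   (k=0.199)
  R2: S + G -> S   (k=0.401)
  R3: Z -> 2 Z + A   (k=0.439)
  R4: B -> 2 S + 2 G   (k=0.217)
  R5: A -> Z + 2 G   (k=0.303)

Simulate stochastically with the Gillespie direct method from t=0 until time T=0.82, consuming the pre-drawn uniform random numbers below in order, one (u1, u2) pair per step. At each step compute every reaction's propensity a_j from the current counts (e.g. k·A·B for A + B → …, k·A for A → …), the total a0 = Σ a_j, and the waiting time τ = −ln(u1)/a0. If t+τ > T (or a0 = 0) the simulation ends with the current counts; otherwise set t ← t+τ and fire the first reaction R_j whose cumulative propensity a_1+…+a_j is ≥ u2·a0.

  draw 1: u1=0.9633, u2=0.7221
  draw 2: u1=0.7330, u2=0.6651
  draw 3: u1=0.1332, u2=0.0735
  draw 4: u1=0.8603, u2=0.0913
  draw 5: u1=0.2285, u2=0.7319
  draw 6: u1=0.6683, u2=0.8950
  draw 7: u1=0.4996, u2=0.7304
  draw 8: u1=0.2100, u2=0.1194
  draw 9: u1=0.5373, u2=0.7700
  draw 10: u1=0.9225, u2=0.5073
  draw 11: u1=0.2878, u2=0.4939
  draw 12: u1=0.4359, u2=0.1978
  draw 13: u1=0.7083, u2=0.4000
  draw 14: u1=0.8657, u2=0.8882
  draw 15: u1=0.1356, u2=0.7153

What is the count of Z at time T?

t=0.000: S=8 Z=2 G=3 B=8 A=2
Draw 1: a1=1.592, a2=9.624, a3=0.878, a4=1.736, a5=0.606, a0=14.436; τ=−ln(0.9633)/14.436=0.003 → t=0.003; u2·a0=0.7221·14.436=10.424; a1=1.592 < 10.424 ≤ a1+a2=11.216 → R2 fires; S=8 Z=2 G=2 B=8 A=2
Draw 2: a1=1.592, a2=6.416, a3=0.878, a4=1.736, a5=0.606, a0=11.228; τ=−ln(0.7330)/11.228=0.028 → t=0.030; u2·a0=0.6651·11.228=7.468; a1=1.592 < 7.468 ≤ a1+a2=8.008 → R2 fires; S=8 Z=2 G=1 B=8 A=2
Draw 3: a1=1.592, a2=3.208, a3=0.878, a4=1.736, a5=0.606, a0=8.020; τ=−ln(0.1332)/8.020=0.251 → t=0.282; u2·a0=0.0735·8.020=0.589 ≤ a1=1.592 → R1 fires; S=7 Z=4 G=1 B=10 A=2
Draw 4: a1=1.393, a2=2.807, a3=1.756, a4=2.170, a5=0.606, a0=8.732; τ=−ln(0.8603)/8.732=0.017 → t=0.299; u2·a0=0.0913·8.732=0.797 ≤ a1=1.393 → R1 fires; S=6 Z=6 G=1 B=12 A=2
Draw 5: a1=1.194, a2=2.406, a3=2.634, a4=2.604, a5=0.606, a0=9.444; τ=−ln(0.2285)/9.444=0.156 → t=0.455; u2·a0=0.7319·9.444=6.912; a1+…+a3=6.234 < 6.912 ≤ a1+…+a4=8.838 → R4 fires; S=8 Z=6 G=3 B=11 A=2
Draw 6: a1=1.592, a2=9.624, a3=2.634, a4=2.387, a5=0.606, a0=16.843; τ=−ln(0.6683)/16.843=0.024 → t=0.479; u2·a0=0.8950·16.843=15.074; a1+…+a3=13.850 < 15.074 ≤ a1+…+a4=16.237 → R4 fires; S=10 Z=6 G=5 B=10 A=2
Draw 7: a1=1.990, a2=20.050, a3=2.634, a4=2.170, a5=0.606, a0=27.450; τ=−ln(0.4996)/27.450=0.025 → t=0.504; u2·a0=0.7304·27.450=20.049; a1=1.990 < 20.049 ≤ a1+a2=22.040 → R2 fires; S=10 Z=6 G=4 B=10 A=2
Draw 8: a1=1.990, a2=16.040, a3=2.634, a4=2.170, a5=0.606, a0=23.440; τ=−ln(0.2100)/23.440=0.067 → t=0.571; u2·a0=0.1194·23.440=2.799; a1=1.990 < 2.799 ≤ a1+a2=18.030 → R2 fires; S=10 Z=6 G=3 B=10 A=2
Draw 9: a1=1.990, a2=12.030, a3=2.634, a4=2.170, a5=0.606, a0=19.430; τ=−ln(0.5373)/19.430=0.032 → t=0.603; u2·a0=0.7700·19.430=14.961; a1+a2=14.020 < 14.961 ≤ a1+…+a3=16.654 → R3 fires; S=10 Z=7 G=3 B=10 A=3
Draw 10: a1=1.990, a2=12.030, a3=3.073, a4=2.170, a5=0.909, a0=20.172; τ=−ln(0.9225)/20.172=0.004 → t=0.607; u2·a0=0.5073·20.172=10.233; a1=1.990 < 10.233 ≤ a1+a2=14.020 → R2 fires; S=10 Z=7 G=2 B=10 A=3
Draw 11: a1=1.990, a2=8.020, a3=3.073, a4=2.170, a5=0.909, a0=16.162; τ=−ln(0.2878)/16.162=0.077 → t=0.684; u2·a0=0.4939·16.162=7.982; a1=1.990 < 7.982 ≤ a1+a2=10.010 → R2 fires; S=10 Z=7 G=1 B=10 A=3
Draw 12: a1=1.990, a2=4.010, a3=3.073, a4=2.170, a5=0.909, a0=12.152; τ=−ln(0.4359)/12.152=0.068 → t=0.752; u2·a0=0.1978·12.152=2.404; a1=1.990 < 2.404 ≤ a1+a2=6.000 → R2 fires; S=10 Z=7 G=0 B=10 A=3
Draw 13: a1=1.990, a2=0.000, a3=3.073, a4=2.170, a5=0.909, a0=8.142; τ=−ln(0.7083)/8.142=0.042 → t=0.795; u2·a0=0.4000·8.142=3.257; a1+a2=1.990 < 3.257 ≤ a1+…+a3=5.063 → R3 fires; S=10 Z=8 G=0 B=10 A=4
Draw 14: a1=1.990, a2=0.000, a3=3.512, a4=2.170, a5=1.212, a0=8.884; τ=−ln(0.8657)/8.884=0.016 → t=0.811; u2·a0=0.8882·8.884=7.891; a1+…+a4=7.672 < 7.891 ≤ a1+…+a5=8.884 → R5 fires; S=10 Z=9 G=2 B=10 A=3
Draw 15: a1=1.990, a2=8.020, a3=3.951, a4=2.170, a5=0.909, a0=17.040; τ=−ln(0.1356)/17.040=0.117 → t=0.928 > T=0.82: stop.
Read off Z at T=0.82: 9

Z at T = 9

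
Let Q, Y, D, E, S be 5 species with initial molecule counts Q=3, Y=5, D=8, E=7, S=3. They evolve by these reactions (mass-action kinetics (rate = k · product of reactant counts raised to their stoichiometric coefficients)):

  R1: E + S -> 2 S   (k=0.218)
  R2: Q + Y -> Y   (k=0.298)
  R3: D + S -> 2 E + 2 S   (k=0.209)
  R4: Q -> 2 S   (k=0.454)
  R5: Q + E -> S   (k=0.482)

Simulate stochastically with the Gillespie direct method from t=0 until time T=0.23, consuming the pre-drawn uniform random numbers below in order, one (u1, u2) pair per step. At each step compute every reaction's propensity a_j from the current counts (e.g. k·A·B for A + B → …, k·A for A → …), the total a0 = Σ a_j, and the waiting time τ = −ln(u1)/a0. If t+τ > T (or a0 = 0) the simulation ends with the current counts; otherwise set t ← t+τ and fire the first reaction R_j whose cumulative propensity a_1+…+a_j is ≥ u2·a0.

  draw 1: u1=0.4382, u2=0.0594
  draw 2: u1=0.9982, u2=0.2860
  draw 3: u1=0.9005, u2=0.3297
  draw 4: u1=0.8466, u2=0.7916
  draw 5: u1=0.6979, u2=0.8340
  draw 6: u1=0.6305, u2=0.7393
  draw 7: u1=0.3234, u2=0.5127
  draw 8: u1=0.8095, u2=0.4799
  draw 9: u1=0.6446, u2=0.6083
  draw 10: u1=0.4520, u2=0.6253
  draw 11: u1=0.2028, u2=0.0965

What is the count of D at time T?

t=0.000: Q=3 Y=5 D=8 E=7 S=3
Draw 1: a1=4.578, a2=4.470, a3=5.016, a4=1.362, a5=10.122, a0=25.548; τ=−ln(0.4382)/25.548=0.032 → t=0.032; u2·a0=0.0594·25.548=1.518 ≤ a1=4.578 → R1 fires; Q=3 Y=5 D=8 E=6 S=4
Draw 2: a1=5.232, a2=4.470, a3=6.688, a4=1.362, a5=8.676, a0=26.428; τ=−ln(0.9982)/26.428=0.000 → t=0.032; u2·a0=0.2860·26.428=7.558; a1=5.232 < 7.558 ≤ a1+a2=9.702 → R2 fires; Q=2 Y=5 D=8 E=6 S=4
Draw 3: a1=5.232, a2=2.980, a3=6.688, a4=0.908, a5=5.784, a0=21.592; τ=−ln(0.9005)/21.592=0.005 → t=0.037; u2·a0=0.3297·21.592=7.119; a1=5.232 < 7.119 ≤ a1+a2=8.212 → R2 fires; Q=1 Y=5 D=8 E=6 S=4
Draw 4: a1=5.232, a2=1.490, a3=6.688, a4=0.454, a5=2.892, a0=16.756; τ=−ln(0.8466)/16.756=0.010 → t=0.047; u2·a0=0.7916·16.756=13.264; a1+a2=6.722 < 13.264 ≤ a1+…+a3=13.410 → R3 fires; Q=1 Y=5 D=7 E=8 S=5
Draw 5: a1=8.720, a2=1.490, a3=7.315, a4=0.454, a5=3.856, a0=21.835; τ=−ln(0.6979)/21.835=0.016 → t=0.064; u2·a0=0.8340·21.835=18.210; a1+…+a4=17.979 < 18.210 ≤ a1+…+a5=21.835 → R5 fires; Q=0 Y=5 D=7 E=7 S=6
Draw 6: a1=9.156, a2=0.000, a3=8.778, a4=0.000, a5=0.000, a0=17.934; τ=−ln(0.6305)/17.934=0.026 → t=0.089; u2·a0=0.7393·17.934=13.259; a1+a2=9.156 < 13.259 ≤ a1+…+a3=17.934 → R3 fires; Q=0 Y=5 D=6 E=9 S=7
Draw 7: a1=13.734, a2=0.000, a3=8.778, a4=0.000, a5=0.000, a0=22.512; τ=−ln(0.3234)/22.512=0.050 → t=0.139; u2·a0=0.5127·22.512=11.542 ≤ a1=13.734 → R1 fires; Q=0 Y=5 D=6 E=8 S=8
Draw 8: a1=13.952, a2=0.000, a3=10.032, a4=0.000, a5=0.000, a0=23.984; τ=−ln(0.8095)/23.984=0.009 → t=0.148; u2·a0=0.4799·23.984=11.510 ≤ a1=13.952 → R1 fires; Q=0 Y=5 D=6 E=7 S=9
Draw 9: a1=13.734, a2=0.000, a3=11.286, a4=0.000, a5=0.000, a0=25.020; τ=−ln(0.6446)/25.020=0.018 → t=0.166; u2·a0=0.6083·25.020=15.220; a1+a2=13.734 < 15.220 ≤ a1+…+a3=25.020 → R3 fires; Q=0 Y=5 D=5 E=9 S=10
Draw 10: a1=19.620, a2=0.000, a3=10.450, a4=0.000, a5=0.000, a0=30.070; τ=−ln(0.4520)/30.070=0.026 → t=0.192; u2·a0=0.6253·30.070=18.803 ≤ a1=19.620 → R1 fires; Q=0 Y=5 D=5 E=8 S=11
Draw 11: a1=19.184, a2=0.000, a3=11.495, a4=0.000, a5=0.000, a0=30.679; τ=−ln(0.2028)/30.679=0.052 → t=0.244 > T=0.23: stop.
Read off D at T=0.23: 5

D at T = 5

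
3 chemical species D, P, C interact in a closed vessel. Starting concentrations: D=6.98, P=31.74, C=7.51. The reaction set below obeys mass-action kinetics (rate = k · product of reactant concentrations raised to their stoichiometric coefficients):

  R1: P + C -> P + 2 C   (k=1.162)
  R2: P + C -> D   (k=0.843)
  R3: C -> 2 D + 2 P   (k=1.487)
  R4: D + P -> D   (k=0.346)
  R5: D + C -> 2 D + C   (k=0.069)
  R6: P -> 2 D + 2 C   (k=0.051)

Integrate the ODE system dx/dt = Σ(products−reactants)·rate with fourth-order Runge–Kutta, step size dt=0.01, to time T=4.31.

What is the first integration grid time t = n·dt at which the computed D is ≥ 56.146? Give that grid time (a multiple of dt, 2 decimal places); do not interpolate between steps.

RK4 with dt=0.01: 431 steps to T=4.31. Trajectory (selected grid times):
t=0.00: D=6.98 P=31.74 C=7.51
t=0.41: D=56.04 P=1.13 C=9.86
t=0.42: D=56.80 P=1.11 C=9.75
t=0.48: D=61.30 P=1.00 C=9.11
t=0.96: D=90.29 P=0.44 C=4.97
t=1.44: D=107.91 P=0.20 C=2.56
t=1.92: D=117.59 P=0.09 C=1.29
t=2.39: D=122.55 P=0.05 C=0.65
t=2.87: D=125.13 P=0.02 C=0.32
t=3.35: D=126.42 P=0.01 C=0.16
t=3.83: D=127.06 P=0.01 C=0.08
t=4.31: D=127.37 P=0.00 C=0.04
D(0.41)=56.036 < 56.146 but D(0.42)=56.804 ≥ 56.146, so the first grid time is t=0.42.

Threshold first reached at t = 0.42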